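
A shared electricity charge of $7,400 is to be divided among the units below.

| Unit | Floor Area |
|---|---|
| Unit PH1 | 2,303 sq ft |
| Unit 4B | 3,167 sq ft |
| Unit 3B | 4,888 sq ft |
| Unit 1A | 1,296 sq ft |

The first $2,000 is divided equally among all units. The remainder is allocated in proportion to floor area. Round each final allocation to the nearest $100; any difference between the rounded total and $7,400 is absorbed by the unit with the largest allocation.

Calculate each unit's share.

Unit PH1: $1,600; Unit 4B: $2,000; Unit 3B: $2,700; Unit 1A: $1,100

First tranche $2,000 split equally: $500 each.
Remainder $5,400 by floor area (total 11,654): Unit PH1 1,067.12 → $1,100; Unit 4B 1,467.46 → $1,500; Unit 3B 2,264.90 → $2,300; Unit 1A 600.51 → $600.
Rounding difference −$100 on remainder applied to Unit 3B.
Totals: Unit PH1 $500 + $1,100 = $1,600; Unit 4B $500 + $1,500 = $2,000; Unit 3B $500 + $2,200 = $2,700; Unit 1A $500 + $600 = $1,100.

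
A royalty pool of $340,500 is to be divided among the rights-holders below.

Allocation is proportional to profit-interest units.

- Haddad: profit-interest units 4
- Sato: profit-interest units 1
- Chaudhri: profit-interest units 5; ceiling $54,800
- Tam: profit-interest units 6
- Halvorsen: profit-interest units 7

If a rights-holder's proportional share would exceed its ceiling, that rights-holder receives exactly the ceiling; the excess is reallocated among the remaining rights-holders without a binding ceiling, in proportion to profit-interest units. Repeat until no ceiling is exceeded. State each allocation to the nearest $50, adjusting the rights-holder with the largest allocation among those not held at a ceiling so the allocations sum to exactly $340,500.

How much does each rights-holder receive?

Profit-interest units total: 23.
Pro-rata shares before constraints: Haddad 59,217.39; Sato 14,804.35; Chaudhri 74,021.74; Tam 88,826.09; Halvorsen 103,630.43.
Held at cap: Chaudhri ($54,800); balance $285,700 reallocated over remaining profit-interest units 18.
Remaining shares: Haddad 63,488.89 → $63,500; Sato 15,872.22 → $15,850; Tam 95,233.33 → $95,250; Halvorsen 111,105.56 → $111,100.

Haddad: $63,500 · Sato: $15,850 · Chaudhri: $54,800 · Tam: $95,250 · Halvorsen: $111,100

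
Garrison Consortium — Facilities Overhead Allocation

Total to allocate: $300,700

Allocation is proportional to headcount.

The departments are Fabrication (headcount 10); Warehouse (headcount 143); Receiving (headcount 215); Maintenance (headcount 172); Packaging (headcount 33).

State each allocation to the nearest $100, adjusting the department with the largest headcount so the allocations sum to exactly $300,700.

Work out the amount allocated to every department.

Combined headcount = 573.
Pro-rata amounts: Fabrication 10/573 × $300,700 = 5,247.82; Warehouse 143/573 × $300,700 = 75,043.80; Receiving 215/573 × $300,700 = 112,828.10; Maintenance 172/573 × $300,700 = 90,262.48; Packaging 33/573 × $300,700 = 17,317.80.
At nearest $100: Fabrication $5,200; Warehouse $75,000; Receiving $112,800; Maintenance $90,300; Packaging $17,300. Sum = $300,600.
Difference $300,700 − $300,600 = +$100 applied to largest headcount (Receiving): Receiving becomes $112,900.

Fabrication: $5,200; Warehouse: $75,000; Receiving: $112,900; Maintenance: $90,300; Packaging: $17,300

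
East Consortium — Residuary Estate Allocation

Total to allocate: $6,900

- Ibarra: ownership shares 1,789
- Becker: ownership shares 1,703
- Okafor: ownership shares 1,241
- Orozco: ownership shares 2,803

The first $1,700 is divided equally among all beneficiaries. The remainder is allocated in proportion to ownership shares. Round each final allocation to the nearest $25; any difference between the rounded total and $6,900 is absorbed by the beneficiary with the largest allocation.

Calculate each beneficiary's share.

$1,700 shared equally gives $425 per beneficiary.
Remainder $5,200 by ownership shares (total 7,536): Ibarra 1,234.45 → $1,225; Becker 1,175.11 → $1,175; Okafor 856.32 → $850; Orozco 1,934.13 → $1,925.
Rounding difference +$25 on remainder applied to Orozco.
Totals: Ibarra $425 + $1,225 = $1,650; Becker $425 + $1,175 = $1,600; Okafor $425 + $850 = $1,275; Orozco $425 + $1,950 = $2,375.

Ibarra: $1,650; Becker: $1,600; Okafor: $1,275; Orozco: $2,375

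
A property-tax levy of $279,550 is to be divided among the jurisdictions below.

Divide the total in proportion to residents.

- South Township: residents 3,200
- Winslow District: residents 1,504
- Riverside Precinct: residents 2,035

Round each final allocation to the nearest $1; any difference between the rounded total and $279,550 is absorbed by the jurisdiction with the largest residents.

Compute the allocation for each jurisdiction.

South Township: $132,743; Winslow District: $62,390; Riverside Precinct: $84,417

Combined residents = 6,739.
Raw shares: South Township 3,200/6,739 × $279,550 = 132,743.73; Winslow District 1,504/6,739 × $279,550 = 62,389.55; Riverside Precinct 2,035/6,739 × $279,550 = 84,416.72.
At nearest $1: South Township $132,744; Winslow District $62,390; Riverside Precinct $84,417. Sum = $279,551.
Difference $279,550 − $279,551 = −$1 applied to largest residents (South Township): South Township becomes $132,743.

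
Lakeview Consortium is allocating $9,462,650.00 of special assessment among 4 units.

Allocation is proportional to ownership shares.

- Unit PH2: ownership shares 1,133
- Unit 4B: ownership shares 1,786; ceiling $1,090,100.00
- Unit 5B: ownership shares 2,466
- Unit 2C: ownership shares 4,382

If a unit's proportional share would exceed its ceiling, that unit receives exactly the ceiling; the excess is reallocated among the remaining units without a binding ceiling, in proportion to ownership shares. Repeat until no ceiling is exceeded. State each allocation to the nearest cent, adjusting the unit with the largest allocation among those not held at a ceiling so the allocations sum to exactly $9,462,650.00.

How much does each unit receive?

Sum of ownership shares: 9,767.
Unconstrained shares: Unit PH2 1,097,694.5275; Unit 4B 1,730,346.3602; Unit 5B 2,389,156.8445; Unit 2C 4,245,452.2678.
Cap binds for Unit 4B ($1,090,100.00); balance $8,372,550.00 reallocated over remaining ownership shares 7,981.
Remaining shares: Unit PH2 1,188,585.2838 → $1,188,585.28; Unit 5B 2,586,982.6212 → $2,586,982.62; Unit 2C 4,596,982.09498 → $4,596,982.09.
Rounding difference +$0.01 applied to Unit 2C → $4,596,982.10.

Unit PH2: $1,188,585.28 · Unit 4B: $1,090,100.00 · Unit 5B: $2,586,982.62 · Unit 2C: $4,596,982.10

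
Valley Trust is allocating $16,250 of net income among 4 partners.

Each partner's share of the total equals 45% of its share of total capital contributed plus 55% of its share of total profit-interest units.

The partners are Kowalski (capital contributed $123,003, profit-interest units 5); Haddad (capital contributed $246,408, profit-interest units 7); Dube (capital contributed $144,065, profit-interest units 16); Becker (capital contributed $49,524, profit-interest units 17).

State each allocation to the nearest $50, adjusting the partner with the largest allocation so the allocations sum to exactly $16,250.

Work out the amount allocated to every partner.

Kowalski: $2,600 | Haddad: $4,600 | Dube: $5,050 | Becker: $4,000

Capital contributed total 563,000; profit-interest units total 45.
Composite weights (45% capital contributed + 55% profit-interest units): Kowalski 0.1594; Haddad 0.2825; Dube 0.3107; Becker 0.2474.
Pro-rata amounts: Kowalski 2,590.67; Haddad 4,590.74; Dube 5,048.96; Becker 4,019.63.
After rounding ($50): Kowalski $2,600; Haddad $4,600; Dube $5,050; Becker $4,000. Sum = $16,250.
Rounded total matches; no reconciliation needed.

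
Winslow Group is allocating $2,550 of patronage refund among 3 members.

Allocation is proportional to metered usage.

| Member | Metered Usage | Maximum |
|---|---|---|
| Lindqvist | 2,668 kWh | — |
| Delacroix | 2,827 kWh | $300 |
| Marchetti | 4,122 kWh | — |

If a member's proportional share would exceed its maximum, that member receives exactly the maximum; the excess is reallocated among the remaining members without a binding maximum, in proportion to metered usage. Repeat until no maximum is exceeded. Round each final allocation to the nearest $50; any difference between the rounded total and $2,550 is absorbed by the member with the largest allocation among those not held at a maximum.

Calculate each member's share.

Lindqvist: $900; Delacroix: $300; Marchetti: $1,350

Metered usage total: 9,617.
Proportional shares (ignoring caps): Lindqvist 707.43; Delacroix 749.59; Marchetti 1,092.97.
Held at cap: Delacroix ($300); balance $2,250 reallocated over remaining metered usage 6,790.
Redistributed shares: Lindqvist 884.09 → $900; Marchetti 1,365.91 → $1,350.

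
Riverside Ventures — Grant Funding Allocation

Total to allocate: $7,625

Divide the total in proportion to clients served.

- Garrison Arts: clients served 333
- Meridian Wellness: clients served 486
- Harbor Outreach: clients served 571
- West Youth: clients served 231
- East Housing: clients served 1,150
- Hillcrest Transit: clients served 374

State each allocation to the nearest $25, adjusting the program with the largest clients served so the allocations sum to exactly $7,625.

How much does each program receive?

Garrison Arts: $800 | Meridian Wellness: $1,175 | Harbor Outreach: $1,375 | West Youth: $550 | East Housing: $2,825 | Hillcrest Transit: $900

Combined clients served = 333 + 486 + 571 + 231 + 1,150 + 374 = 3,145.
Proportional shares: Garrison Arts 807.35; Meridian Wellness 1,178.30; Harbor Outreach 1,384.38; West Youth 560.06; East Housing 2,788.16; Hillcrest Transit 906.76.
After rounding ($25): Garrison Arts $800; Meridian Wellness $1,175; Harbor Outreach $1,375; West Youth $550; East Housing $2,800; Hillcrest Transit $900. Sum = $7,600.
Difference $7,625 − $7,600 = +$25 applied to largest clients served (East Housing): East Housing becomes $2,825.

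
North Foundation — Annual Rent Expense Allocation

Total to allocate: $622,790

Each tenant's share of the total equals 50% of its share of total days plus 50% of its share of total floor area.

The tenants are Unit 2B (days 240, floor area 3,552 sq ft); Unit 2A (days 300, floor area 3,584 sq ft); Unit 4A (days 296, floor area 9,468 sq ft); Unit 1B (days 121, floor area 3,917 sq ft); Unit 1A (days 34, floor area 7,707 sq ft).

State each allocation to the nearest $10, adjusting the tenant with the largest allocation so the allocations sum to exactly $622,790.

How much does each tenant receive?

Totals — days 991, floor area 28,228.
Composite weights (50% days + 50% floor area): Unit 2B 0.1840; Unit 2A 0.2148; Unit 4A 0.3170; Unit 1B 0.1304; Unit 1A 0.1537.
Pro-rata amounts: Unit 2B 114,597.14; Unit 2A 133,803.52; Unit 4A 197,455.52; Unit 1B 81,231.07; Unit 1A 95,702.76.
At nearest $10: Unit 2B $114,600; Unit 2A $133,800; Unit 4A $197,460; Unit 1B $81,230; Unit 1A $95,700. Sum = $622,790.
Sum already equals the total — no adjustment.

Unit 2B: $114,600; Unit 2A: $133,800; Unit 4A: $197,460; Unit 1B: $81,230; Unit 1A: $95,700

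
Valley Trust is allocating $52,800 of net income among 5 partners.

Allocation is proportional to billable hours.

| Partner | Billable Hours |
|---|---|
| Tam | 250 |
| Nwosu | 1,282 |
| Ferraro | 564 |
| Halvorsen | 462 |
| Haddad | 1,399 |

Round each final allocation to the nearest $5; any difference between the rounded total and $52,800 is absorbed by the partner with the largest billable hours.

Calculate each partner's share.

Total billable hours = 3,957.
Raw shares: Tam 250/3,957 × $52,800 = 3,335.86; Nwosu 1,282/3,957 × $52,800 = 17,106.29; Ferraro 564/3,957 × $52,800 = 7,525.70; Halvorsen 462/3,957 × $52,800 = 6,164.67; Haddad 1,399/3,957 × $52,800 = 18,667.48.
Rounded to nearest $5: Tam $3,335; Nwosu $17,105; Ferraro $7,525; Halvorsen $6,165; Haddad $18,665. Sum = $52,795.
Difference $52,800 − $52,795 = +$5 applied to largest billable hours (Haddad): Haddad becomes $18,670.

Tam: $3,335 · Nwosu: $17,105 · Ferraro: $7,525 · Halvorsen: $6,165 · Haddad: $18,670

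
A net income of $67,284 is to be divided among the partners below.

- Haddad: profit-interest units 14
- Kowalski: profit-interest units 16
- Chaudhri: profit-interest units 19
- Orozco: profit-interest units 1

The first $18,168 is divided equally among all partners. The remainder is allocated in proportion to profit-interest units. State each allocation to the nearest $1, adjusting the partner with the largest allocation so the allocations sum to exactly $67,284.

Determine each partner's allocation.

Haddad: $18,294; Kowalski: $20,259; Chaudhri: $23,207; Orozco: $5,524

Equal tier: $18,168 ÷ 4 = $4,542 apiece.
Remainder $49,116 by profit-interest units (total 50): Haddad 13,752.48 → $13,752; Kowalski 15,717.12 → $15,717; Chaudhri 18,664.08 → $18,664; Orozco 982.32 → $982.
Rounding difference +$1 on remainder applied to Chaudhri.
Totals: Haddad $4,542 + $13,752 = $18,294; Kowalski $4,542 + $15,717 = $20,259; Chaudhri $4,542 + $18,665 = $23,207; Orozco $4,542 + $982 = $5,524.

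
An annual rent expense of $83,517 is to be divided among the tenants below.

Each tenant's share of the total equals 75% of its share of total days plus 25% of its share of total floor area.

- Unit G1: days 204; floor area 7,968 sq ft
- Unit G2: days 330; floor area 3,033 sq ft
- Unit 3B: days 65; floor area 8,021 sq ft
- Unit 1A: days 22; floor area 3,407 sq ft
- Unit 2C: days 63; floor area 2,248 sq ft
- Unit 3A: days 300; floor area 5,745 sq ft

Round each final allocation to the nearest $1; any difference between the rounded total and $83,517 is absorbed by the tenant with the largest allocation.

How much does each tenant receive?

Totals — days 984, floor area 30,422.
Combined weights (75% days + 25% floor area): Unit G1 0.2210; Unit G2 0.2764; Unit 3B 0.1155; Unit 1A 0.0448; Unit 2C 0.0665; Unit 3A 0.2759.
Unrounded shares: Unit G1 18,454.48; Unit G2 23,088.17; Unit 3B 9,642.64; Unit 1A 3,738.73; Unit 2C 5,553.19; Unit 3A 23,039.79.
Rounded to nearest $1: Unit G1 $18,454; Unit G2 $23,088; Unit 3B $9,643; Unit 1A $3,739; Unit 2C $5,553; Unit 3A $23,040. Sum = $83,517.
Sum already equals the total — no adjustment.

Unit G1: $18,454 | Unit G2: $23,088 | Unit 3B: $9,643 | Unit 1A: $3,739 | Unit 2C: $5,553 | Unit 3A: $23,040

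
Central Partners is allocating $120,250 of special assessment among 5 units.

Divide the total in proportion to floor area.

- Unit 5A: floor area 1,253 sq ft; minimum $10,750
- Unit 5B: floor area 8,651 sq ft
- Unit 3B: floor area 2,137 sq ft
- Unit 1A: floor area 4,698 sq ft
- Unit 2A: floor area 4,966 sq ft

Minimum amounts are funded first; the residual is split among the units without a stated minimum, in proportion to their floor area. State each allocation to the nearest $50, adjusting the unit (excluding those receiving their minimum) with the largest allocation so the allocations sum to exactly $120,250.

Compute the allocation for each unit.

Fund the minimums — Unit 5A $10,750. Remaining pool $109,500.
Remaining pool split over remaining floor area 20,452: Unit 5B 46,317.45 → $46,300; Unit 3B 11,441.50 → $11,450; Unit 1A 25,153.09 → $25,150; Unit 2A 26,587.96 → $26,600.

Unit 5A: $10,750 · Unit 5B: $46,300 · Unit 3B: $11,450 · Unit 1A: $25,150 · Unit 2A: $26,600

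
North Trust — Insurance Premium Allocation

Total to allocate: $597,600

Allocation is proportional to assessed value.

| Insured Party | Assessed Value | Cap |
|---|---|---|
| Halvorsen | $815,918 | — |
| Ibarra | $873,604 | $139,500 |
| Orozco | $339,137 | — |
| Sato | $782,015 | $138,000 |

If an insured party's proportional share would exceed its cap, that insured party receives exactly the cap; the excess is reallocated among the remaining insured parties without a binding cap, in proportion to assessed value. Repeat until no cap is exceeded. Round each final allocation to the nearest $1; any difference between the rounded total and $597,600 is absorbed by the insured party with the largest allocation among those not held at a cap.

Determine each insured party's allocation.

Combined assessed value = 2,810,674.
Pro-rata shares before constraints: Halvorsen 173,478.89; Ibarra 185,743.97; Orozco 72,106.64; Sato 166,270.497.
Held at cap: Ibarra ($139,500), Sato ($138,000); residual $320,100 reallocated over remaining assessed value 1,155,055.
Remaining shares: Halvorsen 226,115.08 → $226,115; Orozco 93,984.92 → $93,985.

Halvorsen: $226,115 · Ibarra: $139,500 · Orozco: $93,985 · Sato: $138,000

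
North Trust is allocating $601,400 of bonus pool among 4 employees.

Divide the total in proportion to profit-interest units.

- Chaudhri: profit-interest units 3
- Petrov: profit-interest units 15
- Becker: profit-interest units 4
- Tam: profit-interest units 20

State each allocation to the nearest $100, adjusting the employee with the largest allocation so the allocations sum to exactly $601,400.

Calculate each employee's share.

Chaudhri: $43,000 | Petrov: $214,800 | Becker: $57,300 | Tam: $286,300

Total profit-interest units = 42.
Unrounded shares: Chaudhri 3/42 × $601,400 = 42,957.14; Petrov 15/42 × $601,400 = 214,785.71; Becker 4/42 × $601,400 = 57,276.19; Tam 20/42 × $601,400 = 286,380.95.
After rounding ($100): Chaudhri $43,000; Petrov $214,800; Becker $57,300; Tam $286,400. Sum = $601,500.
Difference $601,400 − $601,500 = −$100 applied to largest allocation (Tam): Tam becomes $286,300.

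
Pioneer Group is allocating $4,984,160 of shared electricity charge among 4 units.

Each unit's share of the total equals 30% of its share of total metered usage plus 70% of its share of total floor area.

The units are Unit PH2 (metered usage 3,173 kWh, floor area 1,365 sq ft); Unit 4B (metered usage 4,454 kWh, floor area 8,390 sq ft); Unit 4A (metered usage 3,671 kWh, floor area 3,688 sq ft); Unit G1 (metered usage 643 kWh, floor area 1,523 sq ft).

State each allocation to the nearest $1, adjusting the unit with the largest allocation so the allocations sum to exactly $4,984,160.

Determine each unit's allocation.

Unit PH2: $715,534 · Unit 4B: $2,513,627 · Unit 4A: $1,319,437 · Unit G1: $435,562

Metered usage total 11,941; floor area total 14,966.
Blended shares (30% metered usage + 70% floor area): Unit PH2 0.1436; Unit 4B 0.5043; Unit 4A 0.2647; Unit G1 0.0874.
Pro-rata amounts: Unit PH2 715,534.26; Unit 4B 2,513,626.53; Unit 4A 1,319,437.33; Unit G1 435,561.88.
After rounding ($1): Unit PH2 $715,534; Unit 4B $2,513,627; Unit 4A $1,319,437; Unit G1 $435,562. Sum = $4,984,160.
Rounded total matches; no reconciliation needed.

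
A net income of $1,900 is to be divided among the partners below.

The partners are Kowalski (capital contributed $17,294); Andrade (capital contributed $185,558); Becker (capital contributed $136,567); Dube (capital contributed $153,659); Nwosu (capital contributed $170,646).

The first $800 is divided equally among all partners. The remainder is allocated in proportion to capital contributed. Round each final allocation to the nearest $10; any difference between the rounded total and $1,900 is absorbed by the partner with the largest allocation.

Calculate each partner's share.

Kowalski: $190 · Andrade: $470 · Becker: $390 · Dube: $410 · Nwosu: $440

First tranche $800 split equally: $160 each.
Remainder $1,100 by capital contributed (total 663,724): Kowalski 28.66 → $30; Andrade 307.53 → $310; Becker 226.33 → $230; Dube 254.66 → $250; Nwosu 282.81 → $280.
Totals: Kowalski $160 + $30 = $190; Andrade $160 + $310 = $470; Becker $160 + $230 = $390; Dube $160 + $250 = $410; Nwosu $160 + $280 = $440.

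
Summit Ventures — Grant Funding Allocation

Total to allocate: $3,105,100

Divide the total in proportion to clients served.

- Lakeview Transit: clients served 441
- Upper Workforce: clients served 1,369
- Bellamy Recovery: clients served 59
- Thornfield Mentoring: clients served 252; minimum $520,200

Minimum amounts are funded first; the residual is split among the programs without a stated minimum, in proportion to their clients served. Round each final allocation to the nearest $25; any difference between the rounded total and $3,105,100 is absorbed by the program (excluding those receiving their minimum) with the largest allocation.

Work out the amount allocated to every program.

Lakeview Transit: $609,925; Upper Workforce: $1,893,375; Bellamy Recovery: $81,600; Thornfield Mentoring: $520,200

Guaranteed amounts: Thornfield Mentoring $520,200. Remaining pool $2,584,900.
Remaining pool split over remaining clients served 1,869: Lakeview Transit 609,920.22 → $609,925; Upper Workforce 1,893,380.47 → $1,893,375; Bellamy Recovery 81,599.30 → $81,600.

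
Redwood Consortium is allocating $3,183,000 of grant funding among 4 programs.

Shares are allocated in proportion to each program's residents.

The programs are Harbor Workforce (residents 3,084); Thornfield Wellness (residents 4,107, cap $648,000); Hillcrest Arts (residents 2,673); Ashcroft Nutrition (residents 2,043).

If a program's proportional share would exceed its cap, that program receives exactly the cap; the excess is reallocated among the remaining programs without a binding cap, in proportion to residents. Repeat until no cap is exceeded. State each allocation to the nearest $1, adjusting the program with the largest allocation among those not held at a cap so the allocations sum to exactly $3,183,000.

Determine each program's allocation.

Combined residents = 11,907.
Pro-rata shares before constraints: Harbor Workforce 824,420.26; Thornfield Wellness 1,097,890.40; Hillcrest Arts 714,551.02; Ashcroft Nutrition 546,138.32.
Held at cap: Thornfield Wellness ($648,000); remaining pool $2,535,000 reallocated over remaining residents 7,800.
Remaining shares: Harbor Workforce 1,002,300.00 → $1,002,300; Hillcrest Arts 868,725.00 → $868,725; Ashcroft Nutrition 663,975.00 → $663,975.

Harbor Workforce: $1,002,300; Thornfield Wellness: $648,000; Hillcrest Arts: $868,725; Ashcroft Nutrition: $663,975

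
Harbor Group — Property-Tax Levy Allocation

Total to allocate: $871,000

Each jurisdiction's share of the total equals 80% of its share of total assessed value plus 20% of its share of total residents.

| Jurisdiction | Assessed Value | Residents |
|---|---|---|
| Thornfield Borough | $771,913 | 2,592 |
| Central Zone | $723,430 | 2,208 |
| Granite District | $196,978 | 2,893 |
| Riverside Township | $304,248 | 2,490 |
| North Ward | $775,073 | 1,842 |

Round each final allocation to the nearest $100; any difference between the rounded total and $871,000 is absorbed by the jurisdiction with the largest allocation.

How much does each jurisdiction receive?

Assessed value total 2,771,642; residents total 12,025.
Blended shares (80% assessed value + 20% residents): Thornfield Borough 0.2659; Central Zone 0.2455; Granite District 0.1050; Riverside Township 0.1292; North Ward 0.2544.
Proportional shares: Thornfield Borough 231,610.46; Central Zone 213,858.87; Granite District 91,430.33; Riverside Township 112,560.31; North Ward 221,540.03.
After rounding ($100): Thornfield Borough $231,600; Central Zone $213,900; Granite District $91,400; Riverside Township $112,600; North Ward $221,500. Sum = $871,000.
Sum already equals the total — no adjustment.

Thornfield Borough: $231,600; Central Zone: $213,900; Granite District: $91,400; Riverside Township: $112,600; North Ward: $221,500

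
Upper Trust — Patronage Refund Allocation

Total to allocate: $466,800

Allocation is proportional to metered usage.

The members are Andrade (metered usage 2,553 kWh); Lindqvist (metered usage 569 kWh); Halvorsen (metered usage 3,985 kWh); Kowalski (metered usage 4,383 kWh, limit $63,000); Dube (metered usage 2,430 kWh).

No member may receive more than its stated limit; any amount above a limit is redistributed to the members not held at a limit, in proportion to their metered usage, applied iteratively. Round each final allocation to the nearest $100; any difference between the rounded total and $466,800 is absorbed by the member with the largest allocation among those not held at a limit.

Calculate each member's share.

Andrade: $108,100; Lindqvist: $24,100; Halvorsen: $168,700; Kowalski: $63,000; Dube: $102,900

Total metered usage = 13,920.
Pro-rata shares before constraints: Andrade 85,613.53; Lindqvist 19,081.12; Halvorsen 133,634.91; Kowalski 146,981.64; Dube 81,488.79.
Cap binds for Kowalski ($63,000); remaining pool $403,800 reallocated over remaining metered usage 9,537.
Redistributed shares: Andrade 108,094.94 → $108,100; Lindqvist 24,091.66 → $24,100; Halvorsen 168,726.33 → $168,700; Dube 102,887.07 → $102,900.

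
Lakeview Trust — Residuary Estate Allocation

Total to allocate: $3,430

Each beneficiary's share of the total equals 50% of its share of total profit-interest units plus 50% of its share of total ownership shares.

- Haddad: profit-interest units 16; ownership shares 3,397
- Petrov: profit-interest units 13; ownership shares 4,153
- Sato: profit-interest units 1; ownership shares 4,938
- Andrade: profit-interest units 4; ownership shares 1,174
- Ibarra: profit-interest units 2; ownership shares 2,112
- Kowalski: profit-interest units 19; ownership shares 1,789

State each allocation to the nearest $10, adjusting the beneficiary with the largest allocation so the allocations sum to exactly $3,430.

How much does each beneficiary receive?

Haddad: $830; Petrov: $810; Sato: $510; Andrade: $240; Ibarra: $270; Kowalski: $770

Totals — profit-interest units 55, ownership shares 17,563.
Composite weights (50% profit-interest units + 50% ownership shares): Haddad 0.2422; Petrov 0.2364; Sato 0.1497; Andrade 0.0698; Ibarra 0.0783; Kowalski 0.2237.
Raw shares: Haddad 830.62; Petrov 810.90; Sato 513.37; Andrade 239.37; Ibarra 268.60; Kowalski 767.15.
After rounding ($10): Haddad $830; Petrov $810; Sato $510; Andrade $240; Ibarra $270; Kowalski $770. Sum = $3,430.
Sum already equals the total — no adjustment.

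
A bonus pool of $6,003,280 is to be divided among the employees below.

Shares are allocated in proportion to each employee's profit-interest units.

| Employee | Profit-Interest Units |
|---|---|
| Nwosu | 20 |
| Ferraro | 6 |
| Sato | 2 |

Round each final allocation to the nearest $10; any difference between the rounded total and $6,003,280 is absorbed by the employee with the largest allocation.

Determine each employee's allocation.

Nwosu: $4,288,050; Ferraro: $1,286,420; Sato: $428,810

Profit-interest units total: 28.
Raw shares: Nwosu 20/28 × $6,003,280 = 4,288,057.14; Ferraro 6/28 × $6,003,280 = 1,286,417.14; Sato 2/28 × $6,003,280 = 428,805.71.
After rounding ($10): Nwosu $4,288,060; Ferraro $1,286,420; Sato $428,810. Sum = $6,003,290.
Difference $6,003,280 − $6,003,290 = −$10 applied to largest allocation (Nwosu): Nwosu becomes $4,288,050.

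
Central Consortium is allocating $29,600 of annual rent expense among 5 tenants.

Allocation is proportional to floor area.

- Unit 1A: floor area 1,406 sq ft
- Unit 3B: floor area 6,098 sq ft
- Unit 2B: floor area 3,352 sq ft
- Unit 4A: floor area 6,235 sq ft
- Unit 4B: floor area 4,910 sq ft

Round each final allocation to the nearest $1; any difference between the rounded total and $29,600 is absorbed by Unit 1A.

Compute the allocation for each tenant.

Unit 1A: $1,891 · Unit 3B: $8,204 · Unit 2B: $4,510 · Unit 4A: $8,389 · Unit 4B: $6,606

Sum of floor area: 22,001.
Unrounded shares: Unit 1A 1,406/22,001 × $29,600 = 1,891.62; Unit 3B 6,098/22,001 × $29,600 = 8,204.21; Unit 2B 3,352/22,001 × $29,600 = 4,509.76; Unit 4A 6,235/22,001 × $29,600 = 8,388.53; Unit 4B 4,910/22,001 × $29,600 = 6,605.88.
Rounded to nearest $1: Unit 1A $1,892; Unit 3B $8,204; Unit 2B $4,510; Unit 4A $8,389; Unit 4B $6,606. Sum = $29,601.
Difference $29,600 − $29,601 = −$1 applied to Unit 1A: Unit 1A becomes $1,891.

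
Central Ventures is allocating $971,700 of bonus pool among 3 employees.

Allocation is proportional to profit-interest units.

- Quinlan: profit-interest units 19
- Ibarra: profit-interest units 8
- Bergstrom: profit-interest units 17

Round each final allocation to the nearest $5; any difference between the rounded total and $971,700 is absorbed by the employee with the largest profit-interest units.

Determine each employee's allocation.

Quinlan: $419,595 · Ibarra: $176,675 · Bergstrom: $375,430

Sum of profit-interest units: 19 + 8 + 17 = 44.
Pro-rata amounts: Quinlan 419,597.73; Ibarra 176,672.73; Bergstrom 375,429.55.
After rounding ($5): Quinlan $419,600; Ibarra $176,675; Bergstrom $375,430. Sum = $971,705.
Difference $971,700 − $971,705 = −$5 applied to largest profit-interest units (Quinlan): Quinlan becomes $419,595.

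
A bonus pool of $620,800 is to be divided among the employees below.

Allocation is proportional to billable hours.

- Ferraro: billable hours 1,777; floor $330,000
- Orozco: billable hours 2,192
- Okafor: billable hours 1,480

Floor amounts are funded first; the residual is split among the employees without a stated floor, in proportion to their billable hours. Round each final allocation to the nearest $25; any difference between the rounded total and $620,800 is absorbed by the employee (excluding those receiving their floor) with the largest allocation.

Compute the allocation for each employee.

Ferraro: $330,000 | Orozco: $173,600 | Okafor: $117,200

Minimums first: Ferraro $330,000. Remaining pool $290,800.
Remaining pool split over remaining billable hours 3,672: Orozco 173,593.03 → $173,600; Okafor 117,206.97 → $117,200.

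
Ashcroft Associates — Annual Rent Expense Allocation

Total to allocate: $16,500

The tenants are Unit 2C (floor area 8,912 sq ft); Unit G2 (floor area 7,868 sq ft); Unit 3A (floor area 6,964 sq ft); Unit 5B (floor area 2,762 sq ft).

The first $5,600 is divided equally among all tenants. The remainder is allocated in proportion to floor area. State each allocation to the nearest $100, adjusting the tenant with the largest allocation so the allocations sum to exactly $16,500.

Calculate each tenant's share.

Unit 2C: $5,100 · Unit G2: $4,600 · Unit 3A: $4,300 · Unit 5B: $2,500

First tranche $5,600 split equally: $1,400 each.
Remainder $10,900 by floor area (total 26,506): Unit 2C 3,664.86 → $3,700; Unit G2 3,235.54 → $3,200; Unit 3A 2,863.79 → $2,900; Unit 5B 1,135.81 → $1,100.
Totals: Unit 2C $1,400 + $3,700 = $5,100; Unit G2 $1,400 + $3,200 = $4,600; Unit 3A $1,400 + $2,900 = $4,300; Unit 5B $1,400 + $1,100 = $2,500.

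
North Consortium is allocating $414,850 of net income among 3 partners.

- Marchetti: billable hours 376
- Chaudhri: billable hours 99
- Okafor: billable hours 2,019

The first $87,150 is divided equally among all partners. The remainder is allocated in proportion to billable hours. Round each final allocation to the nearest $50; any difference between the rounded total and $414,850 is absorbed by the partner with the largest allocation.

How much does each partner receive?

Marchetti: $78,450 | Chaudhri: $42,050 | Okafor: $294,350

$87,150 shared equally gives $29,050 per partner.
Remainder $327,700 by billable hours (total 2,494): Marchetti 49,404.65 → $49,400; Chaudhri 13,008.14 → $13,000; Okafor 265,287.21 → $265,300.
Totals: Marchetti $29,050 + $49,400 = $78,450; Chaudhri $29,050 + $13,000 = $42,050; Okafor $29,050 + $265,300 = $294,350.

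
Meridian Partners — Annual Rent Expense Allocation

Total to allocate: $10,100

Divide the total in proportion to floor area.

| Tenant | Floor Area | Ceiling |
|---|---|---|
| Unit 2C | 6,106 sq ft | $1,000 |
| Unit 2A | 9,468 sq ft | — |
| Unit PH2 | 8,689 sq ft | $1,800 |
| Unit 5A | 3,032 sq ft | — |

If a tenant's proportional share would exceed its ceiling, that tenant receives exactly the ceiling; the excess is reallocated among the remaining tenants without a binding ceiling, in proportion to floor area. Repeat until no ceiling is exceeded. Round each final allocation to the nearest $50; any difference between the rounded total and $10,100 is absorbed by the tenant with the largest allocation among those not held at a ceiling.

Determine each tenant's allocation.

Combined floor area = 27,295.
Unconstrained shares: Unit 2C 2,259.41; Unit 2A 3,503.45; Unit PH2 3,215.20; Unit 5A 1,121.93.
Cap binds for Unit 2C ($1,000), Unit PH2 ($1,800); remaining pool $7,300 reallocated over remaining floor area 12,500.
Shares after redistribution: Unit 2A 5,529.31 → $5,550; Unit 5A 1,770.69 → $1,750.

Unit 2C: $1,000 | Unit 2A: $5,550 | Unit PH2: $1,800 | Unit 5A: $1,750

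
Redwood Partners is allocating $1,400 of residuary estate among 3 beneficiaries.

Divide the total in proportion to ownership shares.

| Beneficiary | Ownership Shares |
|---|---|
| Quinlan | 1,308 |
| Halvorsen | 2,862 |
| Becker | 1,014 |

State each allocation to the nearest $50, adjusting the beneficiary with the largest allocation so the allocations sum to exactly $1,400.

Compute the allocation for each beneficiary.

Quinlan: $350 · Halvorsen: $800 · Becker: $250

Combined ownership shares = 5,184.
Unrounded shares: Quinlan 1,308/5,184 × $1,400 = 353.24; Halvorsen 2,862/5,184 × $1,400 = 772.92; Becker 1,014/5,184 × $1,400 = 273.84.
After rounding ($50): Quinlan $350; Halvorsen $750; Becker $250. Sum = $1,350.
Difference $1,400 − $1,350 = +$50 applied to largest allocation (Halvorsen): Halvorsen becomes $800.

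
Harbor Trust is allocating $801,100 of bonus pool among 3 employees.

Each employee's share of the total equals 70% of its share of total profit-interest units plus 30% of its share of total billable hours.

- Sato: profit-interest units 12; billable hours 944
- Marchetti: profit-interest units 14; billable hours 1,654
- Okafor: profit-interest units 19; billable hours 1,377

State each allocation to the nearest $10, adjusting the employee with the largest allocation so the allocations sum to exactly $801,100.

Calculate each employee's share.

Sato: $206,610 | Marchetti: $274,460 | Okafor: $320,030

Profit-interest units total 45; billable hours total 3,975.
Composite weights (70% profit-interest units + 30% billable hours): Sato 0.2579; Marchetti 0.3426; Okafor 0.3995.
Raw shares: Sato 206,613.26; Marchetti 274,463.24; Okafor 320,023.50.
Rounded to nearest $10: Sato $206,610; Marchetti $274,460; Okafor $320,020. Sum = $801,090.
Difference $801,100 − $801,090 = +$10 applied to largest allocation (Okafor): Okafor becomes $320,030.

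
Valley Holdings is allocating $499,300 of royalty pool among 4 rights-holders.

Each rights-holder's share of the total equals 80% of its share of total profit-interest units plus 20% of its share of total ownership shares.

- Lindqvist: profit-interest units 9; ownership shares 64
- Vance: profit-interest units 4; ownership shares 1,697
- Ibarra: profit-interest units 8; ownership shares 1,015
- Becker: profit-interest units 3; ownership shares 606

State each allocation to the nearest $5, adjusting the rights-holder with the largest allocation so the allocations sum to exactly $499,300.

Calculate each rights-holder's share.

Profit-interest units total 24; ownership shares total 3,382.
Composite weights (80% profit-interest units + 20% ownership shares): Lindqvist 0.3038; Vance 0.2337; Ibarra 0.3267; Becker 0.1358.
Unrounded shares: Lindqvist 151,679.72; Vance 116,680.49; Ibarra 163,116.48; Becker 67,823.31.
At nearest $5: Lindqvist $151,680; Vance $116,680; Ibarra $163,115; Becker $67,825. Sum = $499,300.
No rounding difference to absorb.

Lindqvist: $151,680; Vance: $116,680; Ibarra: $163,115; Becker: $67,825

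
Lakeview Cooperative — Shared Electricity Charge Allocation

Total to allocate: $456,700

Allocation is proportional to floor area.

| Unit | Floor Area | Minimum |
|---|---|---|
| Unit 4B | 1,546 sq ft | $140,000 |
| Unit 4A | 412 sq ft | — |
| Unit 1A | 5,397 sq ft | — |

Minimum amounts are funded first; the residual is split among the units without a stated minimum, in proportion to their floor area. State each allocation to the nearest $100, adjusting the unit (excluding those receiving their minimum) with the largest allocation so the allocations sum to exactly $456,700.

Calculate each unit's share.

Fund the minimums — Unit 4B $140,000. Balance $316,700.
Balance split over remaining floor area 5,809: Unit 4A 22,461.77 → $22,500; Unit 1A 294,238.23 → $294,200.

Unit 4B: $140,000 | Unit 4A: $22,500 | Unit 1A: $294,200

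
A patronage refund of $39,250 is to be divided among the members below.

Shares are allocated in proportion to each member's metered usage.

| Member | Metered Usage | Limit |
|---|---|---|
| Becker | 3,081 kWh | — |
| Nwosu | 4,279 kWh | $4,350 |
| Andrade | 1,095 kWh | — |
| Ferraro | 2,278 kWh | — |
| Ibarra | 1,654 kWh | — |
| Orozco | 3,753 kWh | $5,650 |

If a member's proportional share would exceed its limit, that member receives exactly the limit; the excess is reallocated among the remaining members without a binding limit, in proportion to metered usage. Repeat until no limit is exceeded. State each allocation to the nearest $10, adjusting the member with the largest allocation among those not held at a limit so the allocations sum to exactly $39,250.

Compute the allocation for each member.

Becker: $11,110 · Nwosu: $4,350 · Andrade: $3,950 · Ferraro: $8,220 · Ibarra: $5,970 · Orozco: $5,650

Metered usage total: 16,140.
Unconstrained shares: Becker 7,492.52; Nwosu 10,405.87; Andrade 2,662.87; Ferraro 5,539.75; Ibarra 4,022.27; Orozco 9,126.72.
Cap binds for Nwosu ($4,350), Orozco ($5,650); residual $29,250 reallocated over remaining metered usage 8,108.
Redistributed shares: Becker 11,114.86 → $11,110; Andrade 3,950.27 → $3,950; Ferraro 8,217.99 → $8,220; Ibarra 5,966.88 → $5,970.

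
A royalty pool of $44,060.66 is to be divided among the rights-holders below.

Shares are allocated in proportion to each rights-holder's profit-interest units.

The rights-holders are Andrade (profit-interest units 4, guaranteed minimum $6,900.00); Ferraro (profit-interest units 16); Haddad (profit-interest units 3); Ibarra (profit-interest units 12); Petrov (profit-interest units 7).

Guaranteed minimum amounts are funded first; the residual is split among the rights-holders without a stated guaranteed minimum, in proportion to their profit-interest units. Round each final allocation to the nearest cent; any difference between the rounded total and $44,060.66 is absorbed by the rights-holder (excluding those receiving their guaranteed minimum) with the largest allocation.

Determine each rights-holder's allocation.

Guaranteed amounts: Andrade $6,900.00. Remaining pool $37,160.66.
Remaining pool split over remaining profit-interest units 38: Ferraro 15,646.5937 → $15,646.59; Haddad 2,933.7363 → $2,933.74; Ibarra 11,734.9453 → $11,734.95; Petrov 6,845.3847 → $6,845.38.

Andrade: $6,900.00 | Ferraro: $15,646.59 | Haddad: $2,933.74 | Ibarra: $11,734.95 | Petrov: $6,845.38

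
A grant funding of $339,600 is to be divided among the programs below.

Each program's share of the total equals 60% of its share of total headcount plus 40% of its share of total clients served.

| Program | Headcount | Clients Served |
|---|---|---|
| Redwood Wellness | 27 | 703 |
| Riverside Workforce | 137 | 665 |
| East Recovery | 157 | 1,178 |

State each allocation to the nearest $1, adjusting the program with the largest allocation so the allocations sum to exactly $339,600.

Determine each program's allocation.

Headcount total 321; clients served total 2,546.
Blended shares (60% headcount + 40% clients served): Redwood Wellness 0.1609; Riverside Workforce 0.3606; East Recovery 0.4785.
Pro-rata amounts: Redwood Wellness 54,646.75; Riverside Workforce 122,443.59; East Recovery 162,509.66.
After rounding ($1): Redwood Wellness $54,647; Riverside Workforce $122,444; East Recovery $162,510. Sum = $339,601.
Difference $339,600 − $339,601 = −$1 applied to largest allocation (East Recovery): East Recovery becomes $162,509.

Redwood Wellness: $54,647 | Riverside Workforce: $122,444 | East Recovery: $162,509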